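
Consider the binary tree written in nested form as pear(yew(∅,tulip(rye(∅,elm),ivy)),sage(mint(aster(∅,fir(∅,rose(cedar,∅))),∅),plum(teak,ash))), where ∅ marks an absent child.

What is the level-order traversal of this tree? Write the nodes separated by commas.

Level-order visits nodes level by level from the root, left to right within each level.
Level 0: pear
Level 1: yew, sage
Level 2: tulip, mint, plum
Level 3: rye, ivy, aster, teak, ash
Level 4: elm, fir
Level 5: rose
Level 6: cedar

pear, yew, sage, tulip, mint, plum, rye, ivy, aster, teak, ash, elm, fir, rose, cedar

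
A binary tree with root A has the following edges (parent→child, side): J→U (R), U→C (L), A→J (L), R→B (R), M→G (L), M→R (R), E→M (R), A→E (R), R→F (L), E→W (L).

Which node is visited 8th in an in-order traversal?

In-order visits the left subtree, then the node, then the right subtree.
At A: go left to J.
  At J: no left child.
  Visit J.
  At J: go right to U.
    At U: go left to C.
      C is a leaf — visit C.
    Visit U.
    At U: no right child.
Visit A.
At A: go right to E.
  At E: go left to W.
    W is a leaf — visit W.
  Visit E.
  At E: go right to M.
    At M: go left to G.
      G is a leaf — visit G.
    Visit M.
    At M: go right to R.
      At R: go left to F.
        F is a leaf — visit F.
      Visit R.
      At R: go right to B.
        B is a leaf — visit B.
Full in-order sequence: J, C, U, A, W, E, G, M, F, R, B.

M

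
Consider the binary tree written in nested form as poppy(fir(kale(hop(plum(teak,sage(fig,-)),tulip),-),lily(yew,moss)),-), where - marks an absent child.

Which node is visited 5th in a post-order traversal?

tulip

Post-order visits the left subtree, then the right subtree, then the node.
At poppy: go left to fir.
  At fir: go left to kale.
    At kale: go left to hop.
      At hop: go left to plum.
        At plum: go left to teak.
          teak is a leaf — visit teak.
        At plum: go right to sage.
          At sage: go left to fig.
            fig is a leaf — visit fig.
          At sage: no right child.
          Visit sage.
        Visit plum.
      At hop: go right to tulip.
        tulip is a leaf — visit tulip.
      Visit hop.
    At kale: no right child.
    Visit kale.
  At fir: go right to lily.
    At lily: go left to yew.
      yew is a leaf — visit yew.
    At lily: go right to moss.
      moss is a leaf — visit moss.
    Visit lily.
  Visit fir.
At poppy: no right child.
Visit poppy.
Full post-order sequence: teak, fig, sage, plum, tulip, hop, kale, yew, moss, lily, fir, poppy.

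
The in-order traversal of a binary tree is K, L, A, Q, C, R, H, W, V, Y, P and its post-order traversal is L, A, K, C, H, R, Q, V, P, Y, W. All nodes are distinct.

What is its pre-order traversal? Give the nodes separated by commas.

The last element of post-order is the root; it splits in-order into left and right subtrees.
Root W: left subtree has 7 nodes {K, L, A, Q, C, R, H}, right has 3 {V, Y, P}.
  Root Q: left subtree has 3 nodes {K, L, A}, right has 3 {C, R, H}.
    Root K: left subtree has 0 nodes { }, right has 2 {L, A}.
      Root A: left subtree has 1 node {L}, right has 0 { }.
    Root R: left subtree has 1 node {C}, right has 1 {H}.
  Root Y: left subtree has 1 node {V}, right has 1 {P}.

W, Q, K, A, L, R, C, H, Y, V, P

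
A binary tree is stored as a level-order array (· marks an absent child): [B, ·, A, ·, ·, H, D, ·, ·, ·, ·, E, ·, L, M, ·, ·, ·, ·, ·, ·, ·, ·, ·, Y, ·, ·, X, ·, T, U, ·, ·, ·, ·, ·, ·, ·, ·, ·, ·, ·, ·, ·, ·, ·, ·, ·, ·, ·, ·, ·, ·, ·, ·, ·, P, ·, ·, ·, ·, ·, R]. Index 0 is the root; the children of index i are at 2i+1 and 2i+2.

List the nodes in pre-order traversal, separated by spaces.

B A H E Y D L X P M T U R

Pre-order visits the node, then its left subtree, then its right subtree.
Visit B.
At B: no left child.
At B: go right to A.
  Visit A.
  At A: go left to H.
    Visit H.
    At H: go left to E.
      Visit E.
      At E: no left child.
      At E: go right to Y.
        Y is a leaf — visit Y.
    At H: no right child.
  At A: go right to D.
    Visit D.
    At D: go left to L.
      Visit L.
      At L: go left to X.
        Visit X.
        At X: no left child.
        At X: go right to P.
          P is a leaf — visit P.
      At L: no right child.
    At D: go right to M.
      Visit M.
      At M: go left to T.
        T is a leaf — visit T.
      At M: go right to U.
        Visit U.
        At U: no left child.
        At U: go right to R.
          R is a leaf — visit R.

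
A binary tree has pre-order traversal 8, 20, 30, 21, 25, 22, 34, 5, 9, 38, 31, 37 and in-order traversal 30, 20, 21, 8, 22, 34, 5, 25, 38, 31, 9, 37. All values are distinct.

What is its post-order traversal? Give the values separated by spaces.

The first element of pre-order is the root; it splits in-order into left and right subtrees.
Root 8: left subtree has 3 nodes {30, 20, 21}, right has 8 {22, 34, 5, 25, 38, 31, 9, 37}.
  Root 20: left subtree has 1 node {30}, right has 1 {21}.
  Root 25: left subtree has 3 nodes {22, 34, 5}, right has 4 {38, 31, 9, 37}.
    Root 22: left subtree has 0 nodes { }, right has 2 {34, 5}.
      Root 34: left subtree has 0 nodes { }, right has 1 {5}.
    Root 9: left subtree has 2 nodes {38, 31}, right has 1 {37}.
      Root 38: left subtree has 0 nodes { }, right has 1 {31}.

30 21 20 5 34 22 31 38 37 9 25 8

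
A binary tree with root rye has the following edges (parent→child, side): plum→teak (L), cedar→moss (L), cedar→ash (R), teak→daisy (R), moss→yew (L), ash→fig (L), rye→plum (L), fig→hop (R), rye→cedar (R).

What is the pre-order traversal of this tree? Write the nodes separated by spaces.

rye plum teak daisy cedar moss yew ash fig hop

Pre-order visits the node, then its left subtree, then its right subtree.
Visit rye.
At rye: go left to plum.
  Visit plum.
  At plum: go left to teak.
    Visit teak.
    At teak: no left child.
    At teak: go right to daisy.
      daisy is a leaf — visit daisy.
  At plum: no right child.
At rye: go right to cedar.
  Visit cedar.
  At cedar: go left to moss.
    Visit moss.
    At moss: go left to yew.
      yew is a leaf — visit yew.
    At moss: no right child.
  At cedar: go right to ash.
    Visit ash.
    At ash: go left to fig.
      Visit fig.
      At fig: no left child.
      At fig: go right to hop.
        hop is a leaf — visit hop.
    At ash: no right child.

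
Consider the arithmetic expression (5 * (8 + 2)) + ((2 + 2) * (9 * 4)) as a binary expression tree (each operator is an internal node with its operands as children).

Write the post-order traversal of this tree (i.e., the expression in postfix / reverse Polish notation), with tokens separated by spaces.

5 8 2 + * 2 2 + 9 4 * * +

Post-order on an expression tree gives postfix notation: for each operator, emit left operand, right operand, then the operator.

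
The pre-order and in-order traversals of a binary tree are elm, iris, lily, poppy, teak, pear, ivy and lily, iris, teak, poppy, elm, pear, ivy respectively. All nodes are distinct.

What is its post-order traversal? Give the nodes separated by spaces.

The first element of pre-order is the root; it splits in-order into left and right subtrees.
Root elm: left subtree has 4 nodes {lily, iris, teak, poppy}, right has 2 {pear, ivy}.
  Root iris: left subtree has 1 node {lily}, right has 2 {teak, poppy}.
    Root poppy: left subtree has 1 node {teak}, right has 0 { }.
  Root pear: left subtree has 0 nodes { }, right has 1 {ivy}.

lily teak poppy iris ivy pear elm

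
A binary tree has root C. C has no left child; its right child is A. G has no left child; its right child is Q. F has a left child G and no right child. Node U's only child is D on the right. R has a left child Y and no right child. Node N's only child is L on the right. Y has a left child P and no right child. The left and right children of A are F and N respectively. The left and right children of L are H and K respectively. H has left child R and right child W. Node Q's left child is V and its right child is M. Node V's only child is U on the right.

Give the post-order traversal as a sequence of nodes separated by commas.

Post-order visits the left subtree, then the right subtree, then the node.
At C: no left child.
At C: go right to A.
  At A: go left to F.
    At F: go left to G.
      At G: no left child.
      At G: go right to Q.
        At Q: go left to V.
          At V: no left child.
          At V: go right to U.
            At U: no left child.
            At U: go right to D.
              D is a leaf — visit D.
            Visit U.
          Visit V.
        At Q: go right to M.
          M is a leaf — visit M.
        Visit Q.
      Visit G.
    At F: no right child.
    Visit F.
  At A: go right to N.
    At N: no left child.
    At N: go right to L.
      At L: go left to H.
        At H: go left to R.
          At R: go left to Y.
            At Y: go left to P.
              P is a leaf — visit P.
            At Y: no right child.
            Visit Y.
          At R: no right child.
          Visit R.
        At H: go right to W.
          W is a leaf — visit W.
        Visit H.
      At L: go right to K.
        K is a leaf — visit K.
      Visit L.
    Visit N.
  Visit A.
Visit C.

D, U, V, M, Q, G, F, P, Y, R, W, H, K, L, N, A, C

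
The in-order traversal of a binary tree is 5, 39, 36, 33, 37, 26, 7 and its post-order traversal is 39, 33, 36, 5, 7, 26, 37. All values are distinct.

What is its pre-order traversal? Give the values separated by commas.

The last element of post-order is the root; it splits in-order into left and right subtrees.
Root 37: left subtree has 4 nodes {5, 39, 36, 33}, right has 2 {26, 7}.
  Root 5: left subtree has 0 nodes { }, right has 3 {39, 36, 33}.
    Root 36: left subtree has 1 node {39}, right has 1 {33}.
  Root 26: left subtree has 0 nodes { }, right has 1 {7}.

37, 5, 36, 39, 33, 26, 7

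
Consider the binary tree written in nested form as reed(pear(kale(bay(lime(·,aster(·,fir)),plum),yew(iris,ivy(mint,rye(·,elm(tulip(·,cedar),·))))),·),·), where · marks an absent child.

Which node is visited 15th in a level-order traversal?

tulip

Level-order visits nodes level by level from the root, left to right within each level.
Level 0: reed
Level 1: pear
Level 2: kale
Level 3: bay, yew
Level 4: lime, plum, iris, ivy
Level 5: aster, mint, rye
Level 6: fir, elm
Level 7: tulip
Level 8: cedar
Full level-order sequence: reed, pear, kale, bay, yew, lime, plum, iris, ivy, aster, mint, rye, fir, elm, tulip, cedar.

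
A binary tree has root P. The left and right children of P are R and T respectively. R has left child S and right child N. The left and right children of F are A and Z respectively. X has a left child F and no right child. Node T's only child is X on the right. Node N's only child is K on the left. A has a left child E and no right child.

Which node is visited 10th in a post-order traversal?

T

Post-order visits the left subtree, then the right subtree, then the node.
At P: go left to R.
  At R: go left to S.
    S is a leaf — visit S.
  At R: go right to N.
    At N: go left to K.
      K is a leaf — visit K.
    At N: no right child.
    Visit N.
  Visit R.
At P: go right to T.
  At T: no left child.
  At T: go right to X.
    At X: go left to F.
      At F: go left to A.
        At A: go left to E.
          E is a leaf — visit E.
        At A: no right child.
        Visit A.
      At F: go right to Z.
        Z is a leaf — visit Z.
      Visit F.
    At X: no right child.
    Visit X.
  Visit T.
Visit P.
Full post-order sequence: S, K, N, R, E, A, Z, F, X, T, P.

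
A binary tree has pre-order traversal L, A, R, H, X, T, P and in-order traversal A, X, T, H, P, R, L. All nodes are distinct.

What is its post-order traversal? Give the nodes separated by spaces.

T X P H R A L

The first element of pre-order is the root; it splits in-order into left and right subtrees.
Root L: left subtree has 6 nodes {A, X, T, H, P, R}, right has 0 { }.
  Root A: left subtree has 0 nodes { }, right has 5 {X, T, H, P, R}.
    Root R: left subtree has 4 nodes {X, T, H, P}, right has 0 { }.
      Root H: left subtree has 2 nodes {X, T}, right has 1 {P}.
        Root X: left subtree has 0 nodes { }, right has 1 {T}.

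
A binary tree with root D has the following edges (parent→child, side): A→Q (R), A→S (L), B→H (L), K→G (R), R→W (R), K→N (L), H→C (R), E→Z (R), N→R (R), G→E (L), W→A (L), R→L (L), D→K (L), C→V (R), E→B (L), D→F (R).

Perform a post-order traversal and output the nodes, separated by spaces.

Post-order visits the left subtree, then the right subtree, then the node.
At D: go left to K.
  At K: go left to N.
    At N: no left child.
    At N: go right to R.
      At R: go left to L.
        L is a leaf — visit L.
      At R: go right to W.
        At W: go left to A.
          At A: go left to S.
            S is a leaf — visit S.
          At A: go right to Q.
            Q is a leaf — visit Q.
          Visit A.
        At W: no right child.
        Visit W.
      Visit R.
    Visit N.
  At K: go right to G.
    At G: go left to E.
      At E: go left to B.
        At B: go left to H.
          At H: no left child.
          At H: go right to C.
            At C: no left child.
            At C: go right to V.
              V is a leaf — visit V.
            Visit C.
          Visit H.
        At B: no right child.
        Visit B.
      At E: go right to Z.
        Z is a leaf — visit Z.
      Visit E.
    At G: no right child.
    Visit G.
  Visit K.
At D: go right to F.
  F is a leaf — visit F.
Visit D.

L S Q A W R N V C H B Z E G K F D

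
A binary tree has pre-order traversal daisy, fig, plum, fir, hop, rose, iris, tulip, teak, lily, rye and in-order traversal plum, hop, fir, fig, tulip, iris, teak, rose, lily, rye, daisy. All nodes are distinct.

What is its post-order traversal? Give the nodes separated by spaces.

hop fir plum tulip teak iris rye lily rose fig daisy

The first element of pre-order is the root; it splits in-order into left and right subtrees.
Root daisy: left subtree has 10 nodes {plum, hop, fir, fig, tulip, iris, teak, rose, lily, rye}, right has 0 { }.
  Root fig: left subtree has 3 nodes {plum, hop, fir}, right has 6 {tulip, iris, teak, rose, lily, rye}.
    Root plum: left subtree has 0 nodes { }, right has 2 {hop, fir}.
      Root fir: left subtree has 1 node {hop}, right has 0 { }.
    Root rose: left subtree has 3 nodes {tulip, iris, teak}, right has 2 {lily, rye}.
      Root iris: left subtree has 1 node {tulip}, right has 1 {teak}.
      Root lily: left subtree has 0 nodes { }, right has 1 {rye}.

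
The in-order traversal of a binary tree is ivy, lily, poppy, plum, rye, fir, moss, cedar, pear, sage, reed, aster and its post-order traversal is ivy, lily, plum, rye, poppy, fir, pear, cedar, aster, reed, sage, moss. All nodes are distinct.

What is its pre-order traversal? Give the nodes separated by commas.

moss, fir, poppy, lily, ivy, rye, plum, sage, cedar, pear, reed, aster

The last element of post-order is the root; it splits in-order into left and right subtrees.
Root moss: left subtree has 6 nodes {ivy, lily, poppy, plum, rye, fir}, right has 5 {cedar, pear, sage, reed, aster}.
  Root fir: left subtree has 5 nodes {ivy, lily, poppy, plum, rye}, right has 0 { }.
    Root poppy: left subtree has 2 nodes {ivy, lily}, right has 2 {plum, rye}.
      Root lily: left subtree has 1 node {ivy}, right has 0 { }.
      Root rye: left subtree has 1 node {plum}, right has 0 { }.
  Root sage: left subtree has 2 nodes {cedar, pear}, right has 2 {reed, aster}.
    Root cedar: left subtree has 0 nodes { }, right has 1 {pear}.
    Root reed: left subtree has 0 nodes { }, right has 1 {aster}.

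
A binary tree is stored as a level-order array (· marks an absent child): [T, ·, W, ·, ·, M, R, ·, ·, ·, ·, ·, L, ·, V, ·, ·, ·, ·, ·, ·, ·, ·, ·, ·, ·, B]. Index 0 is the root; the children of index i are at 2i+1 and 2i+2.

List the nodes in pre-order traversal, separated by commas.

Pre-order visits the node, then its left subtree, then its right subtree.
Visit T.
At T: no left child.
At T: go right to W.
  Visit W.
  At W: go left to M.
    Visit M.
    At M: no left child.
    At M: go right to L.
      Visit L.
      At L: no left child.
      At L: go right to B.
        B is a leaf — visit B.
  At W: go right to R.
    Visit R.
    At R: no left child.
    At R: go right to V.
      V is a leaf — visit V.

T, W, M, L, B, R, V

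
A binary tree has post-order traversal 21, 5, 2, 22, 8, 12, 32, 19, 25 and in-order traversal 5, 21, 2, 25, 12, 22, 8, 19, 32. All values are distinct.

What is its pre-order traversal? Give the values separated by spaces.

25 2 5 21 19 12 8 22 32

The last element of post-order is the root; it splits in-order into left and right subtrees.
Root 25: left subtree has 3 nodes {5, 21, 2}, right has 5 {12, 22, 8, 19, 32}.
  Root 2: left subtree has 2 nodes {5, 21}, right has 0 { }.
    Root 5: left subtree has 0 nodes { }, right has 1 {21}.
  Root 19: left subtree has 3 nodes {12, 22, 8}, right has 1 {32}.
    Root 12: left subtree has 0 nodes { }, right has 2 {22, 8}.
      Root 8: left subtree has 1 node {22}, right has 0 { }.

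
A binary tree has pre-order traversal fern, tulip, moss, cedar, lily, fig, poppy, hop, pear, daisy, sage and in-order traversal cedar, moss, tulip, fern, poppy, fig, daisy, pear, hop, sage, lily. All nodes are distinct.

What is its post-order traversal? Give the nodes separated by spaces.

The first element of pre-order is the root; it splits in-order into left and right subtrees.
Root fern: left subtree has 3 nodes {cedar, moss, tulip}, right has 7 {poppy, fig, daisy, pear, hop, sage, lily}.
  Root tulip: left subtree has 2 nodes {cedar, moss}, right has 0 { }.
    Root moss: left subtree has 1 node {cedar}, right has 0 { }.
  Root lily: left subtree has 6 nodes {poppy, fig, daisy, pear, hop, sage}, right has 0 { }.
    Root fig: left subtree has 1 node {poppy}, right has 4 {daisy, pear, hop, sage}.
      Root hop: left subtree has 2 nodes {daisy, pear}, right has 1 {sage}.
        Root pear: left subtree has 1 node {daisy}, right has 0 { }.

cedar moss tulip poppy daisy pear sage hop fig lily fern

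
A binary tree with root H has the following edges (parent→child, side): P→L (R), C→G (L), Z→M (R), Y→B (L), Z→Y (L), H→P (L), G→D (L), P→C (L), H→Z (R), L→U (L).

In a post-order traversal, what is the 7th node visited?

B

Post-order visits the left subtree, then the right subtree, then the node.
At H: go left to P.
  At P: go left to C.
    At C: go left to G.
      At G: go left to D.
        D is a leaf — visit D.
      At G: no right child.
      Visit G.
    At C: no right child.
    Visit C.
  At P: go right to L.
    At L: go left to U.
      U is a leaf — visit U.
    At L: no right child.
    Visit L.
  Visit P.
At H: go right to Z.
  At Z: go left to Y.
    At Y: go left to B.
      B is a leaf — visit B.
    At Y: no right child.
    Visit Y.
  At Z: go right to M.
    M is a leaf — visit M.
  Visit Z.
Visit H.
Full post-order sequence: D, G, C, U, L, P, B, Y, M, Z, H.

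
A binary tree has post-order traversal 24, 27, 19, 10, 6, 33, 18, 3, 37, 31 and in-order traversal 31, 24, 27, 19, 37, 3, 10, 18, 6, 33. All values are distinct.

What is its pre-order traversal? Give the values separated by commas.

31, 37, 19, 27, 24, 3, 18, 10, 33, 6

The last element of post-order is the root; it splits in-order into left and right subtrees.
Root 31: left subtree has 0 nodes { }, right has 9 {24, 27, 19, 37, 3, 10, 18, 6, 33}.
  Root 37: left subtree has 3 nodes {24, 27, 19}, right has 5 {3, 10, 18, 6, 33}.
    Root 19: left subtree has 2 nodes {24, 27}, right has 0 { }.
      Root 27: left subtree has 1 node {24}, right has 0 { }.
    Root 3: left subtree has 0 nodes { }, right has 4 {10, 18, 6, 33}.
      Root 18: left subtree has 1 node {10}, right has 2 {6, 33}.
        Root 33: left subtree has 1 node {6}, right has 0 { }.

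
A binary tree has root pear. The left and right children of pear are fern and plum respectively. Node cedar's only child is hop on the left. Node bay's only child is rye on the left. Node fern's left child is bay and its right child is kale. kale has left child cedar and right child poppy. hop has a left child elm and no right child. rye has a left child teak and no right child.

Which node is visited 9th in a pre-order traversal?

elm

Pre-order visits the node, then its left subtree, then its right subtree.
Visit pear.
At pear: go left to fern.
  Visit fern.
  At fern: go left to bay.
    Visit bay.
    At bay: go left to rye.
      Visit rye.
      At rye: go left to teak.
        teak is a leaf — visit teak.
      At rye: no right child.
    At bay: no right child.
  At fern: go right to kale.
    Visit kale.
    At kale: go left to cedar.
      Visit cedar.
      At cedar: go left to hop.
        Visit hop.
        At hop: go left to elm.
          elm is a leaf — visit elm.
        At hop: no right child.
      At cedar: no right child.
    At kale: go right to poppy.
      poppy is a leaf — visit poppy.
At pear: go right to plum.
  plum is a leaf — visit plum.
Full pre-order sequence: pear, fern, bay, rye, teak, kale, cedar, hop, elm, poppy, plum.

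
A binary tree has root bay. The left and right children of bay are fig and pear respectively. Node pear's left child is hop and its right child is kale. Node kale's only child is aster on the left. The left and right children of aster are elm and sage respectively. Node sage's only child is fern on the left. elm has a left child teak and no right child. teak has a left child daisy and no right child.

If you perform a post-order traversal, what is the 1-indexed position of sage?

7

Post-order visits the left subtree, then the right subtree, then the node.
At bay: go left to fig.
  fig is a leaf — visit fig.
At bay: go right to pear.
  At pear: go left to hop.
    hop is a leaf — visit hop.
  At pear: go right to kale.
    At kale: go left to aster.
      At aster: go left to elm.
        At elm: go left to teak.
          At teak: go left to daisy.
            daisy is a leaf — visit daisy.
          At teak: no right child.
          Visit teak.
        At elm: no right child.
        Visit elm.
      At aster: go right to sage.
        At sage: go left to fern.
          fern is a leaf — visit fern.
        At sage: no right child.
        Visit sage.
      Visit aster.
    At kale: no right child.
    Visit kale.
  Visit pear.
Visit bay.
Full post-order sequence: fig, hop, daisy, teak, elm, fern, sage, aster, kale, pear, bay.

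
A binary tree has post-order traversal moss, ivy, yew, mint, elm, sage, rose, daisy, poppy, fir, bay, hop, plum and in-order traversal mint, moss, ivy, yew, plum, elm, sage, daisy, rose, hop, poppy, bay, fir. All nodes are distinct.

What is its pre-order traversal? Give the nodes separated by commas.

The last element of post-order is the root; it splits in-order into left and right subtrees.
Root plum: left subtree has 4 nodes {mint, moss, ivy, yew}, right has 8 {elm, sage, daisy, rose, hop, poppy, bay, fir}.
  Root mint: left subtree has 0 nodes { }, right has 3 {moss, ivy, yew}.
    Root yew: left subtree has 2 nodes {moss, ivy}, right has 0 { }.
      Root ivy: left subtree has 1 node {moss}, right has 0 { }.
  Root hop: left subtree has 4 nodes {elm, sage, daisy, rose}, right has 3 {poppy, bay, fir}.
    Root daisy: left subtree has 2 nodes {elm, sage}, right has 1 {rose}.
      Root sage: left subtree has 1 node {elm}, right has 0 { }.
    Root bay: left subtree has 1 node {poppy}, right has 1 {fir}.

plum, mint, yew, ivy, moss, hop, daisy, sage, elm, rose, bay, poppy, fir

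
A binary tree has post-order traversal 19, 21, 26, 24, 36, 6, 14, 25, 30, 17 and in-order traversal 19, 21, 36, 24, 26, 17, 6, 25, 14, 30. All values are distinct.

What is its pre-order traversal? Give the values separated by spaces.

17 36 21 19 24 26 30 25 6 14

The last element of post-order is the root; it splits in-order into left and right subtrees.
Root 17: left subtree has 5 nodes {19, 21, 36, 24, 26}, right has 4 {6, 25, 14, 30}.
  Root 36: left subtree has 2 nodes {19, 21}, right has 2 {24, 26}.
    Root 21: left subtree has 1 node {19}, right has 0 { }.
    Root 24: left subtree has 0 nodes { }, right has 1 {26}.
  Root 30: left subtree has 3 nodes {6, 25, 14}, right has 0 { }.
    Root 25: left subtree has 1 node {6}, right has 1 {14}.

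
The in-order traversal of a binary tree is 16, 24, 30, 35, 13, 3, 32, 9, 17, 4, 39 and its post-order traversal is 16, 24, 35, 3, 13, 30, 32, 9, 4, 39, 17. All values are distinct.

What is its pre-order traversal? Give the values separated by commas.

The last element of post-order is the root; it splits in-order into left and right subtrees.
Root 17: left subtree has 8 nodes {16, 24, 30, 35, 13, 3, 32, 9}, right has 2 {4, 39}.
  Root 9: left subtree has 7 nodes {16, 24, 30, 35, 13, 3, 32}, right has 0 { }.
    Root 32: left subtree has 6 nodes {16, 24, 30, 35, 13, 3}, right has 0 { }.
      Root 30: left subtree has 2 nodes {16, 24}, right has 3 {35, 13, 3}.
        Root 24: left subtree has 1 node {16}, right has 0 { }.
        Root 13: left subtree has 1 node {35}, right has 1 {3}.
  Root 39: left subtree has 1 node {4}, right has 0 { }.

17, 9, 32, 30, 24, 16, 13, 35, 3, 39, 4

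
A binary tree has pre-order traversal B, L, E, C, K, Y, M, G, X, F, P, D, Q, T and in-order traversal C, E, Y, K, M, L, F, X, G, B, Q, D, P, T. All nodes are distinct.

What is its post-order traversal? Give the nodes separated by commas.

The first element of pre-order is the root; it splits in-order into left and right subtrees.
Root B: left subtree has 9 nodes {C, E, Y, K, M, L, F, X, G}, right has 4 {Q, D, P, T}.
  Root L: left subtree has 5 nodes {C, E, Y, K, M}, right has 3 {F, X, G}.
    Root E: left subtree has 1 node {C}, right has 3 {Y, K, M}.
      Root K: left subtree has 1 node {Y}, right has 1 {M}.
    Root G: left subtree has 2 nodes {F, X}, right has 0 { }.
      Root X: left subtree has 1 node {F}, right has 0 { }.
  Root P: left subtree has 2 nodes {Q, D}, right has 1 {T}.
    Root D: left subtree has 1 node {Q}, right has 0 { }.

C, Y, M, K, E, F, X, G, L, Q, D, T, P, B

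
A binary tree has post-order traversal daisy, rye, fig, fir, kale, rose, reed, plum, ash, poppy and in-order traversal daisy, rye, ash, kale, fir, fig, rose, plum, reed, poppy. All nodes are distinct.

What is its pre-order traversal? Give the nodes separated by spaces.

poppy ash rye daisy plum rose kale fir fig reed

The last element of post-order is the root; it splits in-order into left and right subtrees.
Root poppy: left subtree has 9 nodes {daisy, rye, ash, kale, fir, fig, rose, plum, reed}, right has 0 { }.
  Root ash: left subtree has 2 nodes {daisy, rye}, right has 6 {kale, fir, fig, rose, plum, reed}.
    Root rye: left subtree has 1 node {daisy}, right has 0 { }.
    Root plum: left subtree has 4 nodes {kale, fir, fig, rose}, right has 1 {reed}.
      Root rose: left subtree has 3 nodes {kale, fir, fig}, right has 0 { }.
        Root kale: left subtree has 0 nodes { }, right has 2 {fir, fig}.
          Root fir: left subtree has 0 nodes { }, right has 1 {fig}.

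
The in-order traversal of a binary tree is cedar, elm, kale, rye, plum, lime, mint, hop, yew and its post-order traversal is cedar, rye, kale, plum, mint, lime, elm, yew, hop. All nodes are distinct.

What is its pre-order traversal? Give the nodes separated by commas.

hop, elm, cedar, lime, plum, kale, rye, mint, yew

The last element of post-order is the root; it splits in-order into left and right subtrees.
Root hop: left subtree has 7 nodes {cedar, elm, kale, rye, plum, lime, mint}, right has 1 {yew}.
  Root elm: left subtree has 1 node {cedar}, right has 5 {kale, rye, plum, lime, mint}.
    Root lime: left subtree has 3 nodes {kale, rye, plum}, right has 1 {mint}.
      Root plum: left subtree has 2 nodes {kale, rye}, right has 0 { }.
        Root kale: left subtree has 0 nodes { }, right has 1 {rye}.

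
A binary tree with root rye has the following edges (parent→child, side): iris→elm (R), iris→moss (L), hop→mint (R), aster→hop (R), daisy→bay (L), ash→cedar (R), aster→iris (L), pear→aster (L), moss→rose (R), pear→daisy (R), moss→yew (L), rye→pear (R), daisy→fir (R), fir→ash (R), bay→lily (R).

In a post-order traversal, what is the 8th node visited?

aster

Post-order visits the left subtree, then the right subtree, then the node.
At rye: no left child.
At rye: go right to pear.
  At pear: go left to aster.
    At aster: go left to iris.
      At iris: go left to moss.
        At moss: go left to yew.
          yew is a leaf — visit yew.
        At moss: go right to rose.
          rose is a leaf — visit rose.
        Visit moss.
      At iris: go right to elm.
        elm is a leaf — visit elm.
      Visit iris.
    At aster: go right to hop.
      At hop: no left child.
      At hop: go right to mint.
        mint is a leaf — visit mint.
      Visit hop.
    Visit aster.
  At pear: go right to daisy.
    At daisy: go left to bay.
      At bay: no left child.
      At bay: go right to lily.
        lily is a leaf — visit lily.
      Visit bay.
    At daisy: go right to fir.
      At fir: no left child.
      At fir: go right to ash.
        At ash: no left child.
        At ash: go right to cedar.
          cedar is a leaf — visit cedar.
        Visit ash.
      Visit fir.
    Visit daisy.
  Visit pear.
Visit rye.
Full post-order sequence: yew, rose, moss, elm, iris, mint, hop, aster, lily, bay, cedar, ash, fir, daisy, pear, rye.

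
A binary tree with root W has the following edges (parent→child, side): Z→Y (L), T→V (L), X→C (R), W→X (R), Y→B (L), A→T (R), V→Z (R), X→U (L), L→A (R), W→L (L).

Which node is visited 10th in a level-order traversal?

Level-order visits nodes level by level from the root, left to right within each level.
Level 0: W
Level 1: L, X
Level 2: A, U, C
Level 3: T
Level 4: V
Level 5: Z
Level 6: Y
Level 7: B
Full level-order sequence: W, L, X, A, U, C, T, V, Z, Y, B.

Y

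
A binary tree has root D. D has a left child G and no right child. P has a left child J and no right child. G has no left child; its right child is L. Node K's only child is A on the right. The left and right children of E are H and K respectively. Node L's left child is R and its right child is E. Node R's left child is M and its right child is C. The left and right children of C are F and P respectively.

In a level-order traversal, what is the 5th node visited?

E

Level-order visits nodes level by level from the root, left to right within each level.
Level 0: D
Level 1: G
Level 2: L
Level 3: R, E
Level 4: M, C, H, K
Level 5: F, P, A
Level 6: J
Full level-order sequence: D, G, L, R, E, M, C, H, K, F, P, A, J.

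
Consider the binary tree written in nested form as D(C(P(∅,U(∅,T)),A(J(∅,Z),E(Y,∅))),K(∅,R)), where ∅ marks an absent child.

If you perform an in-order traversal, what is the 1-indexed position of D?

In-order visits the left subtree, then the node, then the right subtree.
At D: go left to C.
  At C: go left to P.
    At P: no left child.
    Visit P.
    At P: go right to U.
      At U: no left child.
      Visit U.
      At U: go right to T.
        T is a leaf — visit T.
  Visit C.
  At C: go right to A.
    At A: go left to J.
      At J: no left child.
      Visit J.
      At J: go right to Z.
        Z is a leaf — visit Z.
    Visit A.
    At A: go right to E.
      At E: go left to Y.
        Y is a leaf — visit Y.
      Visit E.
      At E: no right child.
Visit D.
At D: go right to K.
  At K: no left child.
  Visit K.
  At K: go right to R.
    R is a leaf — visit R.
Full in-order sequence: P, U, T, C, J, Z, A, Y, E, D, K, R.

10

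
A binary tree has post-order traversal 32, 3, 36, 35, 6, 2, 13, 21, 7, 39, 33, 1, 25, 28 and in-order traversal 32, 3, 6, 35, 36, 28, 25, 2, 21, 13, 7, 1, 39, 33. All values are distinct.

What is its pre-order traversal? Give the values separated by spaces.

The last element of post-order is the root; it splits in-order into left and right subtrees.
Root 28: left subtree has 5 nodes {32, 3, 6, 35, 36}, right has 8 {25, 2, 21, 13, 7, 1, 39, 33}.
  Root 6: left subtree has 2 nodes {32, 3}, right has 2 {35, 36}.
    Root 3: left subtree has 1 node {32}, right has 0 { }.
    Root 35: left subtree has 0 nodes { }, right has 1 {36}.
  Root 25: left subtree has 0 nodes { }, right has 7 {2, 21, 13, 7, 1, 39, 33}.
    Root 1: left subtree has 4 nodes {2, 21, 13, 7}, right has 2 {39, 33}.
      Root 7: left subtree has 3 nodes {2, 21, 13}, right has 0 { }.
        Root 21: left subtree has 1 node {2}, right has 1 {13}.
      Root 33: left subtree has 1 node {39}, right has 0 { }.

28 6 3 32 35 36 25 1 7 21 2 13 33 39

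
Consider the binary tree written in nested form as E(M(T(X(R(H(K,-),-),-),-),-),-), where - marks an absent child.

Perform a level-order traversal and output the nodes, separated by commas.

E, M, T, X, R, H, K

Level-order visits nodes level by level from the root, left to right within each level.
Level 0: E
Level 1: M
Level 2: T
Level 3: X
Level 4: R
Level 5: H
Level 6: K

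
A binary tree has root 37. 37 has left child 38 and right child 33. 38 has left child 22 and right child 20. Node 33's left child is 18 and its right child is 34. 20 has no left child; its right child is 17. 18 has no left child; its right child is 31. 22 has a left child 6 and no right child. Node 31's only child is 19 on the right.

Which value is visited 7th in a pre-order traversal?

33

Pre-order visits the node, then its left subtree, then its right subtree.
Visit 37.
At 37: go left to 38.
  Visit 38.
  At 38: go left to 22.
    Visit 22.
    At 22: go left to 6.
      6 is a leaf — visit 6.
    At 22: no right child.
  At 38: go right to 20.
    Visit 20.
    At 20: no left child.
    At 20: go right to 17.
      17 is a leaf — visit 17.
At 37: go right to 33.
  Visit 33.
  At 33: go left to 18.
    Visit 18.
    At 18: no left child.
    At 18: go right to 31.
      Visit 31.
      At 31: no left child.
      At 31: go right to 19.
        19 is a leaf — visit 19.
  At 33: go right to 34.
    34 is a leaf — visit 34.
Full pre-order sequence: 37, 38, 22, 6, 20, 17, 33, 18, 31, 19, 34.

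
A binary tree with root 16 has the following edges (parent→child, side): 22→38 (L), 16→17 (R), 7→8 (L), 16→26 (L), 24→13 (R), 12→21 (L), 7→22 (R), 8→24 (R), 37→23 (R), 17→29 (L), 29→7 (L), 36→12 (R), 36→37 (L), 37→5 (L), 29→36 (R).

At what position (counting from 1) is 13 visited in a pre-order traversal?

Pre-order visits the node, then its left subtree, then its right subtree.
Visit 16.
At 16: go left to 26.
  26 is a leaf — visit 26.
At 16: go right to 17.
  Visit 17.
  At 17: go left to 29.
    Visit 29.
    At 29: go left to 7.
      Visit 7.
      At 7: go left to 8.
        Visit 8.
        At 8: no left child.
        At 8: go right to 24.
          Visit 24.
          At 24: no left child.
          At 24: go right to 13.
            13 is a leaf — visit 13.
      At 7: go right to 22.
        Visit 22.
        At 22: go left to 38.
          38 is a leaf — visit 38.
        At 22: no right child.
    At 29: go right to 36.
      Visit 36.
      At 36: go left to 37.
        Visit 37.
        At 37: go left to 5.
          5 is a leaf — visit 5.
        At 37: go right to 23.
          23 is a leaf — visit 23.
      At 36: go right to 12.
        Visit 12.
        At 12: go left to 21.
          21 is a leaf — visit 21.
        At 12: no right child.
  At 17: no right child.
Full pre-order sequence: 16, 26, 17, 29, 7, 8, 24, 13, 22, 38, 36, 37, 5, 23, 12, 21.

8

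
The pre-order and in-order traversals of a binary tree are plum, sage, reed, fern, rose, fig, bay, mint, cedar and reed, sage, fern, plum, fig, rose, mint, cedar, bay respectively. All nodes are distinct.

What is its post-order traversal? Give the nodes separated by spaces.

The first element of pre-order is the root; it splits in-order into left and right subtrees.
Root plum: left subtree has 3 nodes {reed, sage, fern}, right has 5 {fig, rose, mint, cedar, bay}.
  Root sage: left subtree has 1 node {reed}, right has 1 {fern}.
  Root rose: left subtree has 1 node {fig}, right has 3 {mint, cedar, bay}.
    Root bay: left subtree has 2 nodes {mint, cedar}, right has 0 { }.
      Root mint: left subtree has 0 nodes { }, right has 1 {cedar}.

reed fern sage fig cedar mint bay rose plum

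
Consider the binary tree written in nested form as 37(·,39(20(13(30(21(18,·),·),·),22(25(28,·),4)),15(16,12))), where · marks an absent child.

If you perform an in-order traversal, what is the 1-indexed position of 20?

In-order visits the left subtree, then the node, then the right subtree.
At 37: no left child.
Visit 37.
At 37: go right to 39.
  At 39: go left to 20.
    At 20: go left to 13.
      At 13: go left to 30.
        At 30: go left to 21.
          At 21: go left to 18.
            18 is a leaf — visit 18.
          Visit 21.
          At 21: no right child.
        Visit 30.
        At 30: no right child.
      Visit 13.
      At 13: no right child.
    Visit 20.
    At 20: go right to 22.
      At 22: go left to 25.
        At 25: go left to 28.
          28 is a leaf — visit 28.
        Visit 25.
        At 25: no right child.
      Visit 22.
      At 22: go right to 4.
        4 is a leaf — visit 4.
  Visit 39.
  At 39: go right to 15.
    At 15: go left to 16.
      16 is a leaf — visit 16.
    Visit 15.
    At 15: go right to 12.
      12 is a leaf — visit 12.
Full in-order sequence: 37, 18, 21, 30, 13, 20, 28, 25, 22, 4, 39, 16, 15, 12.

6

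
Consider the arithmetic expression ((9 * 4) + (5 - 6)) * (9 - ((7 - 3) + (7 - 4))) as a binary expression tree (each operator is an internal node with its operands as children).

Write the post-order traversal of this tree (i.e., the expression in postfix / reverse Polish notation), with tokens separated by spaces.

Post-order on an expression tree gives postfix notation: for each operator, emit left operand, right operand, then the operator.

9 4 * 5 6 - + 9 7 3 - 7 4 - + - *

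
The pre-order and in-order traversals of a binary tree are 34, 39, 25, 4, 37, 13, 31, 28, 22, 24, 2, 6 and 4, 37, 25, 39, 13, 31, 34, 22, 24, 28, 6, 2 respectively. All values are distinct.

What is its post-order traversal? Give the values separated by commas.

37, 4, 25, 31, 13, 39, 24, 22, 6, 2, 28, 34

The first element of pre-order is the root; it splits in-order into left and right subtrees.
Root 34: left subtree has 6 nodes {4, 37, 25, 39, 13, 31}, right has 5 {22, 24, 28, 6, 2}.
  Root 39: left subtree has 3 nodes {4, 37, 25}, right has 2 {13, 31}.
    Root 25: left subtree has 2 nodes {4, 37}, right has 0 { }.
      Root 4: left subtree has 0 nodes { }, right has 1 {37}.
    Root 13: left subtree has 0 nodes { }, right has 1 {31}.
  Root 28: left subtree has 2 nodes {22, 24}, right has 2 {6, 2}.
    Root 22: left subtree has 0 nodes { }, right has 1 {24}.
    Root 2: left subtree has 1 node {6}, right has 0 { }.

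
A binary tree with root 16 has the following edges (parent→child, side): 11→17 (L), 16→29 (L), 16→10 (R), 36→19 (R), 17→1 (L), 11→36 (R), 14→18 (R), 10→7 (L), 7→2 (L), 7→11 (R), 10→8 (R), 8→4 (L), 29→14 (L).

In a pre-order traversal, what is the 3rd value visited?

Pre-order visits the node, then its left subtree, then its right subtree.
Visit 16.
At 16: go left to 29.
  Visit 29.
  At 29: go left to 14.
    Visit 14.
    At 14: no left child.
    At 14: go right to 18.
      18 is a leaf — visit 18.
  At 29: no right child.
At 16: go right to 10.
  Visit 10.
  At 10: go left to 7.
    Visit 7.
    At 7: go left to 2.
      2 is a leaf — visit 2.
    At 7: go right to 11.
      Visit 11.
      At 11: go left to 17.
        Visit 17.
        At 17: go left to 1.
          1 is a leaf — visit 1.
        At 17: no right child.
      At 11: go right to 36.
        Visit 36.
        At 36: no left child.
        At 36: go right to 19.
          19 is a leaf — visit 19.
  At 10: go right to 8.
    Visit 8.
    At 8: go left to 4.
      4 is a leaf — visit 4.
    At 8: no right child.
Full pre-order sequence: 16, 29, 14, 18, 10, 7, 2, 11, 17, 1, 36, 19, 8, 4.

14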